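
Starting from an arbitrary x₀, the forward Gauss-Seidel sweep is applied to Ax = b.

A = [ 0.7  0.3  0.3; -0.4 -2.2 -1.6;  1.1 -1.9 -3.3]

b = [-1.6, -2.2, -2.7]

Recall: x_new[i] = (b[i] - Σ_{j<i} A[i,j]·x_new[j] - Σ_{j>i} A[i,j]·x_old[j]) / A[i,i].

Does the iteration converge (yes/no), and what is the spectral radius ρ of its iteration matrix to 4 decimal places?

A = D + L + U where D = diag(0.7, -2.2, -3.3).
GS T = -(D+L)⁻¹U: row 0 first, T[0,1] = -(0.3)/(0.7) = -0.4286; later rows by forward substitution.
  T[0,:] = [+0.0000, -0.4286, -0.4286]
  T[1,:] = [+0.0000, +0.0779, -0.6494]
  T[2,:] = [+0.0000, -0.1877, +0.2310]
moduli |λ_i(T)| = 0.5119, 0.2030, 0.0000.
ρ = 0.5119; 0.5119 < 1, so it converges for any x₀.

yes, ρ = 0.5119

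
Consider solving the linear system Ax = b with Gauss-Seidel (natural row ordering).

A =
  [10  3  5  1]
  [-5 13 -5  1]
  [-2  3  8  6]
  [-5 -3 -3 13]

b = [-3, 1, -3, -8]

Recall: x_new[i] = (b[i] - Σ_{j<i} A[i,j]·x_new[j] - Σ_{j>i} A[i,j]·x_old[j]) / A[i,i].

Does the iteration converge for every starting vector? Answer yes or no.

A = D + L + U where D = diag(10, 13, 8, 13).
Gauss-Seidel: T = -(D+L)⁻¹U, row 0 first, T[0,2] = -(5)/(10) = -0.5000; later rows by forward substitution.
  T[0,:] = [+0.0000 -0.3000 -0.5000 -0.1000]
  T[1,:] = [+0.0000 -0.1154 +0.1923 -0.1154]
  T[2,:] = [+0.0000 -0.0317 -0.1971 -0.7317]
  T[3,:] = [+0.0000 -0.1493 -0.1934 -0.2339]
moduli |λ_i(T)| = 0.5368, 0.2539, 0.2442, 0.0000.
ρ = 0.5368; 0.5368 < 1 ⇒ converges.

yes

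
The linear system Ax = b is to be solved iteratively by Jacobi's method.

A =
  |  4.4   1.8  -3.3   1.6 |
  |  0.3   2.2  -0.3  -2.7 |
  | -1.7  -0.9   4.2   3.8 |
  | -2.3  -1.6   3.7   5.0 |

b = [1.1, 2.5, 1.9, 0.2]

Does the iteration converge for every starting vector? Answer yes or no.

no

Write A = D+L+U with D = diag(4.4, 2.2, 4.2, 5).
Jacobi T = -D⁻¹(L+U): T[2,3] = -(3.8)/(4.2) = -0.9048; T[2,2] = 0.
  T[0,:] = [+0.0000, -0.4091, +0.7500, -0.3636]
  T[1,:] = [-0.1364, +0.0000, +0.1364, +1.2273]
  T[2,:] = [+0.4048, +0.2143, +0.0000, -0.9048]
  T[3,:] = [+0.4600, +0.3200, -0.7400, +0.0000]
|eigenvalues of T|: 1.3649, 0.7715, 0.3486, 0.3486.
spectral radius ρ = 1.3649; 1.3649 > 1: divergent.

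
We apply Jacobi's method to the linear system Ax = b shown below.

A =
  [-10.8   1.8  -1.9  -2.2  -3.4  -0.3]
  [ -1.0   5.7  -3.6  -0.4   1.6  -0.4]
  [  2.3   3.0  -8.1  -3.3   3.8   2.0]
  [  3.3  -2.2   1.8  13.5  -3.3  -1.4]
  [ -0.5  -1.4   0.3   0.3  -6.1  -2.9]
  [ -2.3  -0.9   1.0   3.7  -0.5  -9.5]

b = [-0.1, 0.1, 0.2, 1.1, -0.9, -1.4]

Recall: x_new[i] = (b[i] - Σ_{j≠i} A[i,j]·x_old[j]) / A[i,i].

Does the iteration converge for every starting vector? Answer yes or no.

Write A = D+L+U with D = diag(-10.8, 5.7, -8.1, 13.5, -6.1, -9.5).
Jacobi: T = -D⁻¹(L+U), T[5,1] = -(-0.9)/(-9.5) = -0.0947; T[5,5] = 0.
  T[0,:] = [+0.0000  +0.1667  -0.1759  -0.2037  -0.3148  -0.0278]
  T[1,:] = [+0.1754  +0.0000  +0.6316  +0.0702  -0.2807  +0.0702]
  T[2,:] = [+0.2840  +0.3704  +0.0000  -0.4074  +0.4691  +0.2469]
  T[3,:] = [-0.2444  +0.1630  -0.1333  +0.0000  +0.2444  +0.1037]
  T[4,:] = [-0.0820  -0.2295  +0.0492  +0.0492  +0.0000  -0.4754]
  T[5,:] = [-0.2421  -0.0947  +0.1053  +0.3895  -0.0526  +0.0000]
|λ(T)| sorted: 0.8850, 0.5101, 0.4677, 0.4677, 0.1590, 0.1590.
ρ(T) = max|λ| = 0.8850; 0.8850 < 1, so it converges for any x₀.

yes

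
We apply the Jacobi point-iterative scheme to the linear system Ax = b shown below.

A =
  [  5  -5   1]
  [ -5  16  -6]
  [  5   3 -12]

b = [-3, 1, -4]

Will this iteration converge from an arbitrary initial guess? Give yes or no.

Split A = D + L + U, D = diag(5, 16, -12).
Jacobi: T = -D⁻¹(L+U), T[0,2] = -(1)/(5) = -0.2000; T[0,0] = 0.
  T[0,:] = [+0.0000  +1.0000  -0.2000]
  T[1,:] = [+0.3125  +0.0000  +0.3750]
  T[2,:] = [+0.4167  +0.2500  +0.0000]
moduli |λ_i(T)| = 0.7199, 0.4420, 0.4420.
ρ(T) = max|λ| = 0.7199; 0.7199 < 1 ⇒ converges.

yes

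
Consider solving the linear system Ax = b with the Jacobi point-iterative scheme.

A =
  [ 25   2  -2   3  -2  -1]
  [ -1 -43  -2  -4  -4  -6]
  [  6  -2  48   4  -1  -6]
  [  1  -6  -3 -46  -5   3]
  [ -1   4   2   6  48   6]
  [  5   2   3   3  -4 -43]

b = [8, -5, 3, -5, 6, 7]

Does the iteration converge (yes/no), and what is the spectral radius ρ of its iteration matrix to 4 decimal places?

yes, ρ = 0.2078

Write A = D+L+U with D = diag(25, -43, 48, -46, 48, -43).
Jacobi: T = -D⁻¹(L+U), T[0,3] = -(3)/(25) = -0.1200; T[0,0] = 0.
  T[0,:] = [+0.0000 -0.0800 +0.0800 -0.1200 +0.0800 +0.0400]
  T[1,:] = [-0.0233 +0.0000 -0.0465 -0.0930 -0.0930 -0.1395]
  T[2,:] = [-0.1250 +0.0417 +0.0000 -0.0833 +0.0208 +0.1250]
  T[3,:] = [+0.0217 -0.1304 -0.0652 +0.0000 -0.1087 +0.0652]
  T[4,:] = [+0.0208 -0.0833 -0.0417 -0.1250 +0.0000 -0.1250]
  T[5,:] = [+0.1163 +0.0465 +0.0698 +0.0698 -0.0930 +0.0000]
eigenvalue magnitudes: 0.2078, 0.1653, 0.1434, 0.1434, 0.1146, 0.0719.
spectral radius ρ = 0.2078; 0.2078 < 1, so it converges for any x₀.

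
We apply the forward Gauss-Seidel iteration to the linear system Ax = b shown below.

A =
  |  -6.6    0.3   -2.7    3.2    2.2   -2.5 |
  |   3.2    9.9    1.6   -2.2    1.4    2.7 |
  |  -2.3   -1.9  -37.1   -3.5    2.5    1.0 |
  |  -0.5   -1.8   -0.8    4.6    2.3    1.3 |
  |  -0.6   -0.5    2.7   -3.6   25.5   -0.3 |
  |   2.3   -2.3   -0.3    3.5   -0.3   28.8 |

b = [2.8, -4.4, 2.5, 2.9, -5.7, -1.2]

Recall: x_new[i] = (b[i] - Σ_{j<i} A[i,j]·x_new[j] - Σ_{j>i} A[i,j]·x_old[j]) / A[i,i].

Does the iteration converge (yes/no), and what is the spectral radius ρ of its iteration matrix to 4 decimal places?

yes, ρ = 0.1640

A = D + L + U where D = diag(-6.6, 9.9, -37.1, 4.6, 25.5, 28.8).
Gauss-Seidel: T = -(D+L)⁻¹U, row 0 first, T[0,3] = -(3.2)/(-6.6) = +0.4848; later rows by forward substitution.
  T[0,:] = [+0.0000, +0.0455, -0.4091, +0.4848, +0.3333, -0.3788]
  T[1,:] = [+0.0000, -0.0147, -0.0294, +0.0655, -0.2492, -0.1503]
  T[2,:] = [+0.0000, -0.0021, +0.0269, -0.1278, +0.0595, +0.0581]
  T[3,:] = [+0.0000, -0.0012, -0.0513, +0.0561, -0.5509, -0.3725]
  T[4,:] = [+0.0000, +0.0008, -0.0203, +0.0341, -0.0811, -0.0588]
  T[5,:] = [+0.0000, -0.0047, +0.0366, -0.0413, +0.0202, +0.0635]
|eigenvalues of T|: 0.1640, 0.0771, 0.0771, 0.0258, 0.0129, 0.0000.
ρ = 0.1640; 0.1640 < 1: convergent.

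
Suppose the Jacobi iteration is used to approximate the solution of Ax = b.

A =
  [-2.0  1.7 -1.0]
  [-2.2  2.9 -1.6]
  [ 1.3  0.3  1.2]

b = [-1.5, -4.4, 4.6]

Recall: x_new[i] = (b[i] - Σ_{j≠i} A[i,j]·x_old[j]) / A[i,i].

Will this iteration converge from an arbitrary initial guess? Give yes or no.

no

Diagonal D = diag(-2, 2.9, 1.2); L, U strict lower/upper.
T_J = -D⁻¹(L+U): T[2,1] = -(0.3)/(1.2) = -0.2500; T[2,2] = 0.
  T[0,:] = [+0.0000, +0.8500, -0.5000]
  T[1,:] = [+0.7586, +0.0000, +0.5517]
  T[2,:] = [-1.0833, -0.2500, +0.0000]
|λ(T)| sorted: 1.1824, 0.5969, 0.5855.
ρ = 1.1824; 1.1824 > 1, so it fails to converge.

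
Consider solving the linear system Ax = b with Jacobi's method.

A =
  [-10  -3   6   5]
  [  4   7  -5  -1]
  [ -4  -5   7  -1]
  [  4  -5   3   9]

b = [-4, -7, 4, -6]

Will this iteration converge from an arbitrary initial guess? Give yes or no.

Split A = D + L + U, D = diag(-10, 7, 7, 9).
Jacobi: T = -D⁻¹(L+U), T[2,3] = -(-1)/(7) = +0.1429; T[2,2] = 0.
  T[0,:] = [+0.0000  -0.3000  +0.6000  +0.5000]
  T[1,:] = [-0.5714  +0.0000  +0.7143  +0.1429]
  T[2,:] = [+0.5714  +0.7143  +0.0000  +0.1429]
  T[3,:] = [-0.4444  +0.5556  -0.3333  +0.0000]
|eigenvalues of T|: 1.2249, 0.6730, 0.5430, 0.5430.
spectral radius ρ = 1.2249; 1.2249 > 1 ⇒ diverges.

no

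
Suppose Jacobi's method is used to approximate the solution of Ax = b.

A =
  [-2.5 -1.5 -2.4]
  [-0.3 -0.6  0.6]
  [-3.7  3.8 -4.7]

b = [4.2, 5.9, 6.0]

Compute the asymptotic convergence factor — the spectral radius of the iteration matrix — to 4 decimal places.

1.5549

Write A = D+L+U with D = diag(-2.5, -0.6, -4.7).
Jacobi: T = -D⁻¹(L+U), T[2,1] = -(3.8)/(-4.7) = +0.8085; T[2,2] = 0.
  T[0,:] = [+0.0000  -0.6000  -0.9600]
  T[1,:] = [-0.5000  +0.0000  +1.0000]
  T[2,:] = [-0.7872  +0.8085  +0.0000]
|roots of det(T-λI)|: 1.5549, 1.0033, 0.5515.
ρ = 1.5549; 1.5549 > 1: divergent.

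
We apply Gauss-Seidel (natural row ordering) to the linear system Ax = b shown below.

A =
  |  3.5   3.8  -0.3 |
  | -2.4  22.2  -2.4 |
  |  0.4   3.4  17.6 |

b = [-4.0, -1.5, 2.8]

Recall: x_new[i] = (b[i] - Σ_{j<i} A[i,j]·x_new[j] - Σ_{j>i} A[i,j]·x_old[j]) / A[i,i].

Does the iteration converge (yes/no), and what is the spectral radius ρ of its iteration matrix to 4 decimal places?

yes, ρ = 0.1588

Let D = diag(3.5, 22.2, 17.6); L, U the strict triangles.
T_GS = -(D+L)⁻¹U: row 0 first, T[0,1] = -(3.8)/(3.5) = -1.0857; later rows by forward substitution.
  T[0,:] = [+0.0000  -1.0857  +0.0857]
  T[1,:] = [+0.0000  -0.1174  +0.1174]
  T[2,:] = [+0.0000  +0.0473  -0.0246]
|λ(T)| sorted: 0.1588, 0.0168, 0.0000.
ρ(T) = max|λ| = 0.1588; 0.1588 < 1: convergent.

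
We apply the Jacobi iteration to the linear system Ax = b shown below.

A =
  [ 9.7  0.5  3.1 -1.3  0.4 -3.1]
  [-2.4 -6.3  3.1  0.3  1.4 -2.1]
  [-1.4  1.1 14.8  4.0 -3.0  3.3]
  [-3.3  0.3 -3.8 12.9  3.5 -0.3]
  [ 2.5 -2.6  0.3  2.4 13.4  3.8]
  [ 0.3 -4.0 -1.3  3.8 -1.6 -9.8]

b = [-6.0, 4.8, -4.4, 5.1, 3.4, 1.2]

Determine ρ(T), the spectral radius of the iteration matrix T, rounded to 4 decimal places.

0.8415

A = D + L + U where D = diag(9.7, -6.3, 14.8, 12.9, 13.4, -9.8).
Jacobi T = -D⁻¹(L+U): T[3,4] = -(3.5)/(12.9) = -0.2713; T[3,3] = 0.
  T[0,:] = [+0.0000 -0.0515 -0.3196 +0.1340 -0.0412 +0.3196]
  T[1,:] = [-0.3810 +0.0000 +0.4921 +0.0476 +0.2222 -0.3333]
  T[2,:] = [+0.0946 -0.0743 +0.0000 -0.2703 +0.2027 -0.2230]
  T[3,:] = [+0.2558 -0.0233 +0.2946 +0.0000 -0.2713 +0.0233]
  T[4,:] = [-0.1866 +0.1940 -0.0224 -0.1791 +0.0000 -0.2836]
  T[5,:] = [+0.0306 -0.4082 -0.1327 +0.3878 -0.1633 +0.0000]
|eigenvalues of T|: 0.8415, 0.4418, 0.4418, 0.3772, 0.3772, 0.0518.
ρ(T) = max|λ| = 0.8415; 0.8415 < 1 ⇒ converges.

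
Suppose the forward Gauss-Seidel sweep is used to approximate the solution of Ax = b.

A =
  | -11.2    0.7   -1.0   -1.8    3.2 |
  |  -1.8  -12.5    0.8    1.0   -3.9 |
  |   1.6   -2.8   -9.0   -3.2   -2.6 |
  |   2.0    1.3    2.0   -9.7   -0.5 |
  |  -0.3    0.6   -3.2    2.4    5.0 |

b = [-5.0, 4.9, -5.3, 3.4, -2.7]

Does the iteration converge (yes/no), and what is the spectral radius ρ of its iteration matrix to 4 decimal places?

Split A = D + L + U, D = diag(-11.2, -12.5, -9, -9.7, 5).
T_GS = -(D+L)⁻¹U: row 0 first, T[0,3] = -(-1.8)/(-11.2) = -0.1607; later rows by forward substitution.
  T[0,:] = [+0.0000, +0.0625, -0.0893, -0.1607, +0.2857]
  T[1,:] = [+0.0000, -0.0090, +0.0769, +0.1031, -0.3531]
  T[2,:] = [+0.0000, +0.0139, -0.0398, -0.4162, -0.1282]
  T[3,:] = [+0.0000, +0.0145, -0.0163, -0.1051, -0.0664]
  T[4,:] = [+0.0000, +0.0067, -0.0322, -0.2379, +0.0093]
|λ(T)| sorted: 0.2343, 0.1082, 0.0132, 0.0132, 0.0000.
ρ = 0.2343; 0.2343 < 1: convergent.

yes, ρ = 0.2343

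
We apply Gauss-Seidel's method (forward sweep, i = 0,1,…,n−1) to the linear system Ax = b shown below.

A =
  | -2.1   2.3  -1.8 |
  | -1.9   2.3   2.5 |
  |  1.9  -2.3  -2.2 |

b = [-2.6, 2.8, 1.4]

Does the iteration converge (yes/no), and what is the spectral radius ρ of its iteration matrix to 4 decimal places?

no, ρ = 1.1364

Let D = diag(-2.1, 2.3, -2.2); L, U the strict triangles.
T_GS = -(D+L)⁻¹U: row 0 first, T[0,1] = -(2.3)/(-2.1) = +1.0952; later rows by forward substitution.
  T[0,:] = [+0.0000  +1.0952  -0.8571]
  T[1,:] = [+0.0000  +0.9048  -1.7950]
  T[2,:] = [+0.0000  +0.0000  +1.1364]
moduli |λ_i(T)| = 1.1364, 0.9048, 0.0000.
ρ(T) = max|λ| = 1.1364; 1.1364 > 1, so it fails to converge.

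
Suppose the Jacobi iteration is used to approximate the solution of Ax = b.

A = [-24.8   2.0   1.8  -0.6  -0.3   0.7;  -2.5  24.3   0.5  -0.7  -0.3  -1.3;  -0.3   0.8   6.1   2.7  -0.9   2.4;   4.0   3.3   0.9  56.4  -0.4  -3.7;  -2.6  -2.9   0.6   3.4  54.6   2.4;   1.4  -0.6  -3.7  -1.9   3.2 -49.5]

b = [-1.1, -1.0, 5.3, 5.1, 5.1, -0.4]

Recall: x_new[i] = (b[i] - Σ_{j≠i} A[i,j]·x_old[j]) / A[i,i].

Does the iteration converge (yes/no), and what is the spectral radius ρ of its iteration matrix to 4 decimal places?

Let D = diag(-24.8, 24.3, 6.1, 56.4, 54.6, -49.5); L, U the strict triangles.
Jacobi T = -D⁻¹(L+U): T[2,0] = -(-0.3)/(6.1) = +0.0492; T[2,2] = 0.
  T[0,:] = [+0.0000  +0.0806  +0.0726  -0.0242  -0.0121  +0.0282]
  T[1,:] = [+0.1029  +0.0000  -0.0206  +0.0288  +0.0123  +0.0535]
  T[2,:] = [+0.0492  -0.1311  +0.0000  -0.4426  +0.1475  -0.3934]
  T[3,:] = [-0.0709  -0.0585  -0.0160  +0.0000  +0.0071  +0.0656]
  T[4,:] = [+0.0476  +0.0531  -0.0110  -0.0623  +0.0000  -0.0440]
  T[5,:] = [+0.0283  -0.0121  -0.0747  -0.0384  +0.0646  +0.0000]
moduli |λ_i(T)| = 0.2226, 0.1601, 0.1210, 0.1160, 0.1160, 0.0286.
spectral radius ρ = 0.2226; 0.2226 < 1 ⇒ converges.

yes, ρ = 0.2226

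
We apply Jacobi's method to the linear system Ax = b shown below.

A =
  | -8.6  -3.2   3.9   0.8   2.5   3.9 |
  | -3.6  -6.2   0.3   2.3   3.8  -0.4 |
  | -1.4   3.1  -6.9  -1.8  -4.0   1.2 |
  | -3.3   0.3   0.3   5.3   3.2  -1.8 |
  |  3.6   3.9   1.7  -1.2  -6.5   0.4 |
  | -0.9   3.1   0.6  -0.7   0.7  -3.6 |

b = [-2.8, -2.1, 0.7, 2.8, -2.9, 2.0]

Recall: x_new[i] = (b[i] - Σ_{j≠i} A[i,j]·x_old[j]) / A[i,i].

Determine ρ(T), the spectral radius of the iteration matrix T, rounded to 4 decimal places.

Write A = D+L+U with D = diag(-8.6, -6.2, -6.9, 5.3, -6.5, -3.6).
Jacobi T = -D⁻¹(L+U): T[3,0] = -(-3.3)/(5.3) = +0.6226; T[3,3] = 0.
  T[0,:] = [+0.0000  -0.3721  +0.4535  +0.0930  +0.2907  +0.4535]
  T[1,:] = [-0.5806  +0.0000  +0.0484  +0.3710  +0.6129  -0.0645]
  T[2,:] = [-0.2029  +0.4493  +0.0000  -0.2609  -0.5797  +0.1739]
  T[3,:] = [+0.6226  -0.0566  -0.0566  +0.0000  -0.6038  +0.3396]
  T[4,:] = [+0.5538  +0.6000  +0.2615  -0.1846  +0.0000  +0.0615]
  T[5,:] = [-0.2500  +0.8611  +0.1667  -0.1944  +0.1944  +0.0000]
eigenvalue magnitudes: 1.2796, 0.7639, 0.7639, 0.4763, 0.2059, 0.2059.
ρ(T) = max|λ| = 1.2796; 1.2796 > 1 ⇒ diverges.

1.2796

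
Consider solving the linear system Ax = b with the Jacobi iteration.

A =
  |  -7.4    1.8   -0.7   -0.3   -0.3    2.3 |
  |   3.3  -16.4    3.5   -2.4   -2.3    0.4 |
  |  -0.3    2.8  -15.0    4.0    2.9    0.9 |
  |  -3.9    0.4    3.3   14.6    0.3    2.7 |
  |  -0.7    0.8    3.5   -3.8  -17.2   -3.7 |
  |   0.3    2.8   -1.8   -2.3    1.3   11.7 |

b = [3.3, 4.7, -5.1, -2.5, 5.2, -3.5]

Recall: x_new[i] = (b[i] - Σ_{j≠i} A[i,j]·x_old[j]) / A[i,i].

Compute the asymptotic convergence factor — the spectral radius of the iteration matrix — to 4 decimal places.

0.5206

Diagonal D = diag(-7.4, -16.4, -15, 14.6, -17.2, 11.7); L, U strict lower/upper.
Jacobi: T = -D⁻¹(L+U), T[1,3] = -(-2.4)/(-16.4) = -0.1463; T[1,1] = 0.
  T[0,:] = [+0.0000  +0.2432  -0.0946  -0.0405  -0.0405  +0.3108]
  T[1,:] = [+0.2012  +0.0000  +0.2134  -0.1463  -0.1402  +0.0244]
  T[2,:] = [-0.0200  +0.1867  +0.0000  +0.2667  +0.1933  +0.0600]
  T[3,:] = [+0.2671  -0.0274  -0.2260  +0.0000  -0.0205  -0.1849]
  T[4,:] = [-0.0407  +0.0465  +0.2035  -0.2209  +0.0000  -0.2151]
  T[5,:] = [-0.0256  -0.2393  +0.1538  +0.1966  -0.1111  +0.0000]
|eigenvalues of T|: 0.5206, 0.3974, 0.3974, 0.2958, 0.2958, 0.0639.
ρ = 0.5206; 0.5206 < 1, so it converges for any x₀.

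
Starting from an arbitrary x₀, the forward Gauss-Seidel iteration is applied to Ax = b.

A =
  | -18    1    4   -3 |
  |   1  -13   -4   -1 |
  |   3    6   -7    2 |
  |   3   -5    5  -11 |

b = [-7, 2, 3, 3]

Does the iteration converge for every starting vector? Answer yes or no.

yes

Let D = diag(-18, -13, -7, -11); L, U the strict triangles.
Gauss-Seidel: T = -(D+L)⁻¹U, row 0 first, T[0,2] = -(4)/(-18) = +0.2222; later rows by forward substitution.
  T[0,:] = [+0.0000  +0.0556  +0.2222  -0.1667]
  T[1,:] = [+0.0000  +0.0043  -0.2906  -0.0897]
  T[2,:] = [+0.0000  +0.0275  -0.1538  +0.1374]
  T[3,:] = [+0.0000  +0.0257  +0.1228  +0.0578]
|roots of det(T-λI)|: 0.2026, 0.0811, 0.0811, 0.0000.
ρ = 0.2026; 0.2026 < 1: convergent.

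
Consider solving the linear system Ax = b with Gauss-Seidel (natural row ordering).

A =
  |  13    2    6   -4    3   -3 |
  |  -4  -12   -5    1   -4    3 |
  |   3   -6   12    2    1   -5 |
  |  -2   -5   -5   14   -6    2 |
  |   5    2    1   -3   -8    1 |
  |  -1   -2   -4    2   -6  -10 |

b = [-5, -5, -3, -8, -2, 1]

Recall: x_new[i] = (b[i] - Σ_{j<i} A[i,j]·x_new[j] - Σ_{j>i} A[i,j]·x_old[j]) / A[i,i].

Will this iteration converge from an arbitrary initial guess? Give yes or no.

yes

A = D + L + U where D = diag(13, -12, 12, 14, -8, -10).
Gauss-Seidel: T = -(D+L)⁻¹U, row 0 first, T[0,5] = -(-3)/(13) = +0.2308; later rows by forward substitution.
  T[0,:] = [+0.0000  -0.1538  -0.4615  +0.3077  -0.2308  +0.2308]
  T[1,:] = [+0.0000  +0.0513  -0.2628  -0.0192  -0.2564  +0.1731]
  T[2,:] = [+0.0000  +0.0641  -0.0160  -0.2532  -0.1538  +0.4455]
  T[3,:] = [+0.0000  +0.0192  -0.1655  -0.0533  +0.2491  +0.1110]
  T[4,:] = [+0.0000  -0.0825  -0.2941  +0.1759  -0.3210  +0.3266]
  T[5,:] = [+0.0000  +0.0329  +0.2485  -0.0418  +0.3783  -0.4096]
eigenvalue magnitudes: 0.9254, 0.3135, 0.2335, 0.0870, 0.0097, 0.0000.
spectral radius ρ = 0.9254; 0.9254 < 1, so it converges for any x₀.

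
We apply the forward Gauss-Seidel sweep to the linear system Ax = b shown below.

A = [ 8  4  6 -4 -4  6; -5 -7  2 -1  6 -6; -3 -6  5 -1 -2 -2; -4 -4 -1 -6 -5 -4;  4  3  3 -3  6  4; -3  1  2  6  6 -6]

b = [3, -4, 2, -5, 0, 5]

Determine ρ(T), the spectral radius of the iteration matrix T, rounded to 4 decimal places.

Split A = D + L + U, D = diag(8, -7, 5, -6, 6, -6).
T_GS = -(D+L)⁻¹U: row 0 first, T[0,5] = -(6)/(8) = -0.7500; later rows by forward substitution.
  T[0,:] = [+0.0000 -0.5000 -0.7500 +0.5000 +0.5000 -0.7500]
  T[1,:] = [+0.0000 +0.3571 +0.8214 -0.5000 +0.5000 -0.3214]
  T[2,:] = [+0.0000 +0.1286 +0.5357 -0.1000 +1.3000 -0.4357]
  T[3,:] = [+0.0000 +0.0738 -0.1369 +0.0167 -1.7167 +0.1202]
  T[4,:] = [+0.0000 +0.1274 -0.2470 -0.0250 -2.0917 +0.2720]
  T[5,:] = [+0.0000 +0.5536 +0.3065 -0.3750 -3.5417 +0.5685]
moduli |λ_i(T)| = 1.5201, 0.6720, 0.6720, 0.1206, 0.0959, 0.0000.
ρ = 1.5201; 1.5201 > 1: divergent.

1.5201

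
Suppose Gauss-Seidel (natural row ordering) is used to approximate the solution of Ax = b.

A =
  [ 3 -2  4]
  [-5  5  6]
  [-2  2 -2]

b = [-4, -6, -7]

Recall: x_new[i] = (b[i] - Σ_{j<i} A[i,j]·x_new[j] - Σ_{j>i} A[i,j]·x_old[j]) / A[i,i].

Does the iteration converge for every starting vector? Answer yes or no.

Let D = diag(3, 5, -2); L, U the strict triangles.
T_GS = -(D+L)⁻¹U: row 0 first, T[0,2] = -(4)/(3) = -1.3333; later rows by forward substitution.
  T[0,:] = [+0.0000 +0.6667 -1.3333]
  T[1,:] = [+0.0000 +0.6667 -2.5333]
  T[2,:] = [+0.0000 -0.0000 -1.2000]
|roots of det(T-λI)|: 1.2000, 0.6667, 0.0000.
ρ(T) = max|λ| = 1.2000; 1.2000 > 1 ⇒ diverges.

no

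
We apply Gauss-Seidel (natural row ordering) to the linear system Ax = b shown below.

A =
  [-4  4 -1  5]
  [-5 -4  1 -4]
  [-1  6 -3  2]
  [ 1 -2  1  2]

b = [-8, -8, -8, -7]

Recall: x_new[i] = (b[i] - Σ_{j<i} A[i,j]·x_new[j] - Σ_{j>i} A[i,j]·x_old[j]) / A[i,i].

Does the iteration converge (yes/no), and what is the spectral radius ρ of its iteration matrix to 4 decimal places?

Diagonal D = diag(-4, -4, -3, 2); L, U strict lower/upper.
Gauss-Seidel: T = -(D+L)⁻¹U, row 0 first, T[0,3] = -(5)/(-4) = +1.2500; later rows by forward substitution.
  T[0,:] = [+0.0000 +1.0000 -0.2500 +1.2500]
  T[1,:] = [+0.0000 -1.2500 +0.5625 -2.5625]
  T[2,:] = [+0.0000 -2.8333 +1.2083 -4.8750]
  T[3,:] = [+0.0000 -0.3333 +0.0833 -0.7500]
eigenvalue magnitudes: 1.1460, 0.2697, 0.2697, 0.0000.
ρ = 1.1460; 1.1460 > 1, so it fails to converge.

no, ρ = 1.1460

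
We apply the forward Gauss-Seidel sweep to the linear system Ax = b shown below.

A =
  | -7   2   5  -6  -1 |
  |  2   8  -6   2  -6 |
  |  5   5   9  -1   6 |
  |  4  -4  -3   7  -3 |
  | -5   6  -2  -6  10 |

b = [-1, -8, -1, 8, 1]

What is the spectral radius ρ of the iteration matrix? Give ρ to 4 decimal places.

Let D = diag(-7, 8, 9, 7, 10); L, U the strict triangles.
GS T = -(D+L)⁻¹U: row 0 first, T[0,1] = -(2)/(-7) = +0.2857; later rows by forward substitution.
  T[0,:] = [+0.0000  +0.2857  +0.7143  -0.8571  -0.1429]
  T[1,:] = [+0.0000  -0.0714  +0.5714  -0.0357  +0.7857]
  T[2,:] = [+0.0000  -0.1190  -0.7143  +0.6071  -1.0238]
  T[3,:] = [+0.0000  -0.2551  -0.3878  +0.7296  +0.5204]
  T[4,:] = [+0.0000  +0.0088  -0.3612  +0.1520  -0.4354]
|λ(T)| sorted: 1.1694, 0.3278, 0.3278, 0.0406, 0.0000.
ρ = 1.1694; 1.1694 > 1, so it fails to converge.

1.1694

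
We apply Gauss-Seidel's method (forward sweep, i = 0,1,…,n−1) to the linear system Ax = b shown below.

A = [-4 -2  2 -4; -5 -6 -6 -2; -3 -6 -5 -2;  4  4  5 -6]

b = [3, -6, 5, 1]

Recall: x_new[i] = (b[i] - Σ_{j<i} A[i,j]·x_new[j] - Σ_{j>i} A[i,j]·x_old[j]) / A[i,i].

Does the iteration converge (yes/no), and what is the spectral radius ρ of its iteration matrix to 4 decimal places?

no, ρ = 1.4796

A = D + L + U where D = diag(-4, -6, -5, -6).
T_GS = -(D+L)⁻¹U: row 0 first, T[0,1] = -(-2)/(-4) = -0.5000; later rows by forward substitution.
  T[0,:] = [+0.0000  -0.5000  +0.5000  -1.0000]
  T[1,:] = [+0.0000  +0.4167  -1.4167  +0.5000]
  T[2,:] = [+0.0000  -0.2000  +1.4000  -0.4000]
  T[3,:] = [+0.0000  -0.2222  +0.5556  -0.6667]
|roots of det(T-λI)|: 1.4796, 0.5072, 0.1777, 0.0000.
ρ(T) = max|λ| = 1.4796; 1.4796 > 1 ⇒ diverges.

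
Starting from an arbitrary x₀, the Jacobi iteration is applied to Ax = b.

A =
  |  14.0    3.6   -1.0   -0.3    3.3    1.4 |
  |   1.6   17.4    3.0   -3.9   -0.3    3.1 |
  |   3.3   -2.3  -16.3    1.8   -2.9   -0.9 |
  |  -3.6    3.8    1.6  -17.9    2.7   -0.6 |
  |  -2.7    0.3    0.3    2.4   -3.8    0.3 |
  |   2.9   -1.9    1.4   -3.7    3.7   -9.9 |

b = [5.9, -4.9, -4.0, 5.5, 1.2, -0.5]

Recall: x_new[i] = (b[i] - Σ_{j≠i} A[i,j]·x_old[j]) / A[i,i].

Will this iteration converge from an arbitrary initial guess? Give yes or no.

yes

Let D = diag(14, 17.4, -16.3, -17.9, -3.8, -9.9); L, U the strict triangles.
T_J = -D⁻¹(L+U): T[2,5] = -(-0.9)/(-16.3) = -0.0552; T[2,2] = 0.
  T[0,:] = [+0.0000 -0.2571 +0.0714 +0.0214 -0.2357 -0.1000]
  T[1,:] = [-0.0920 +0.0000 -0.1724 +0.2241 +0.0172 -0.1782]
  T[2,:] = [+0.2025 -0.1411 +0.0000 +0.1104 -0.1779 -0.0552]
  T[3,:] = [-0.2011 +0.2123 +0.0894 +0.0000 +0.1508 -0.0335]
  T[4,:] = [-0.7105 +0.0789 +0.0789 +0.6316 +0.0000 +0.0789]
  T[5,:] = [+0.2929 -0.1919 +0.1414 -0.3737 +0.3737 +0.0000]
|λ(T)| sorted: 0.6593, 0.3808, 0.3808, 0.3063, 0.2023, 0.2023.
ρ(T) = max|λ| = 0.6593; 0.6593 < 1, so it converges for any x₀.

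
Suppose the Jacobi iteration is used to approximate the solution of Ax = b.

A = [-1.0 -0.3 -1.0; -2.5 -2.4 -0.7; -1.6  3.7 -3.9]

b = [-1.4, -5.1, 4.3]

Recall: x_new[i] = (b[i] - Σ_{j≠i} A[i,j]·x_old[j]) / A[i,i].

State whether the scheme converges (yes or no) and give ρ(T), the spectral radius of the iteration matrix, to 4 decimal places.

no, ρ = 1.1340

Let D = diag(-1, -2.4, -3.9); L, U the strict triangles.
Jacobi: T = -D⁻¹(L+U), T[2,0] = -(-1.6)/(-3.9) = -0.4103; T[2,2] = 0.
  T[0,:] = [+0.0000, -0.3000, -1.0000]
  T[1,:] = [-1.0417, +0.0000, -0.2917]
  T[2,:] = [-0.4103, +0.9487, +0.0000]
|λ(T)| sorted: 1.1340, 0.9164, 0.9164.
spectral radius ρ = 1.1340; 1.1340 > 1 ⇒ diverges.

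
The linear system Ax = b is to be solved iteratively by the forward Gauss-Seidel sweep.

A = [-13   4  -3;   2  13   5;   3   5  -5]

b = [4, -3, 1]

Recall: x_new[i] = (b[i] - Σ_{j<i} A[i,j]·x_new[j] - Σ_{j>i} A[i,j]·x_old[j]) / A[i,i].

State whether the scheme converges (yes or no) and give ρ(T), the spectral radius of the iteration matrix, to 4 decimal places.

A = D + L + U where D = diag(-13, 13, -5).
Gauss-Seidel: T = -(D+L)⁻¹U, row 0 first, T[0,1] = -(4)/(-13) = +0.3077; later rows by forward substitution.
  T[0,:] = [+0.0000 +0.3077 -0.2308]
  T[1,:] = [+0.0000 -0.0473 -0.3491]
  T[2,:] = [+0.0000 +0.1373 -0.4876]
|λ(T)| sorted: 0.2904, 0.2445, 0.0000.
spectral radius ρ = 0.2904; 0.2904 < 1: convergent.

yes, ρ = 0.2904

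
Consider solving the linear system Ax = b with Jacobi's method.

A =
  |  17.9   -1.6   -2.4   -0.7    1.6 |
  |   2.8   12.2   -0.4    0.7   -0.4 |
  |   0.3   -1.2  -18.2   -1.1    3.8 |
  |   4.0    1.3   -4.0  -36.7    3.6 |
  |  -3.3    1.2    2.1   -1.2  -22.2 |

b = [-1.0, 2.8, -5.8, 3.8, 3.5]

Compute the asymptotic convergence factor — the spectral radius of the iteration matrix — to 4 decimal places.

Let D = diag(17.9, 12.2, -18.2, -36.7, -22.2); L, U the strict triangles.
Jacobi T = -D⁻¹(L+U): T[0,2] = -(-2.4)/(17.9) = +0.1341; T[0,0] = 0.
  T[0,:] = [+0.0000  +0.0894  +0.1341  +0.0391  -0.0894]
  T[1,:] = [-0.2295  +0.0000  +0.0328  -0.0574  +0.0328]
  T[2,:] = [+0.0165  -0.0659  +0.0000  -0.0604  +0.2088]
  T[3,:] = [+0.1090  +0.0354  -0.1090  +0.0000  +0.0981]
  T[4,:] = [-0.1486  +0.0541  +0.0946  -0.0541  +0.0000]
eigenvalue magnitudes: 0.1861, 0.1342, 0.1342, 0.1062, 0.0665.
ρ = 0.1861; 0.1861 < 1: convergent.

0.1861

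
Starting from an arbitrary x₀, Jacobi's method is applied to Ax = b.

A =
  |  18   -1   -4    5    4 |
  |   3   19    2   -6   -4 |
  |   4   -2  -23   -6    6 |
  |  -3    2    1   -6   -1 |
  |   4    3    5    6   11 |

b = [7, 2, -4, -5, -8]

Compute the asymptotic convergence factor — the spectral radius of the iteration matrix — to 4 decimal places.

Diagonal D = diag(18, 19, -23, -6, 11); L, U strict lower/upper.
Jacobi T = -D⁻¹(L+U): T[1,4] = -(-4)/(19) = +0.2105; T[1,1] = 0.
  T[0,:] = [+0.0000, +0.0556, +0.2222, -0.2778, -0.2222]
  T[1,:] = [-0.1579, +0.0000, -0.1053, +0.3158, +0.2105]
  T[2,:] = [+0.1739, -0.0870, +0.0000, -0.2609, +0.2609]
  T[3,:] = [-0.5000, +0.3333, +0.1667, +0.0000, -0.1667]
  T[4,:] = [-0.3636, -0.2727, -0.4545, -0.5455, +0.0000]
moduli |λ_i(T)| = 0.7163, 0.5425, 0.4469, 0.4469, 0.0678.
spectral radius ρ = 0.7163; 0.7163 < 1: convergent.

0.7163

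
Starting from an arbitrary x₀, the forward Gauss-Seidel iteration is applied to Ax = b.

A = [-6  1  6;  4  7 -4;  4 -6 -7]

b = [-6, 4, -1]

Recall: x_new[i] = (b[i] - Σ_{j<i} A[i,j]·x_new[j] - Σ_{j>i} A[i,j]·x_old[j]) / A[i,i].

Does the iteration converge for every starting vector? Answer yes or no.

yes

Let D = diag(-6, 7, -7); L, U the strict triangles.
GS T = -(D+L)⁻¹U: row 0 first, T[0,2] = -(6)/(-6) = +1.0000; later rows by forward substitution.
  T[0,:] = [+0.0000  +0.1667  +1.0000]
  T[1,:] = [+0.0000  -0.0952  +0.0000]
  T[2,:] = [+0.0000  +0.1769  +0.5714]
|λ(T)| sorted: 0.5714, 0.0952, 0.0000.
spectral radius ρ = 0.5714; 0.5714 < 1, so it converges for any x₀.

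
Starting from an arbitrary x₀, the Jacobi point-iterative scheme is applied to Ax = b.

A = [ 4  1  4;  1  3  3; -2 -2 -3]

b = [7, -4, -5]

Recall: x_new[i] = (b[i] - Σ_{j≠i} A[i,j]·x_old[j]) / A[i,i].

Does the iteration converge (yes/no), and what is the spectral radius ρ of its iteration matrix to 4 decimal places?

A = D + L + U where D = diag(4, 3, -3).
Jacobi T = -D⁻¹(L+U): T[2,0] = -(-2)/(-3) = -0.6667; T[2,2] = 0.
  T[0,:] = [+0.0000, -0.2500, -1.0000]
  T[1,:] = [-0.3333, +0.0000, -1.0000]
  T[2,:] = [-0.6667, -0.6667, +0.0000]
eigenvalue magnitudes: 1.3091, 1.0170, 0.2921.
ρ = 1.3091; 1.3091 > 1, so it fails to converge.

no, ρ = 1.3091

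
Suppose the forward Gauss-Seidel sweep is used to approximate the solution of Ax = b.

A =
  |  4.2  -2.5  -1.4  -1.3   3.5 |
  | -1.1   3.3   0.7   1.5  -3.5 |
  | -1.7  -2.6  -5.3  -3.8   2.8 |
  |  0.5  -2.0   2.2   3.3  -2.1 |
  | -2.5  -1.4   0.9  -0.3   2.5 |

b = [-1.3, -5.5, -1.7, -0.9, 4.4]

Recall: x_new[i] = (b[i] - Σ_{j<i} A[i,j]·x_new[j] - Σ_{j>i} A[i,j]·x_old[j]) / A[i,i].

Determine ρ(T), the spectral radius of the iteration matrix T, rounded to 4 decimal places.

1.3916

Let D = diag(4.2, 3.3, -5.3, 3.3, 2.5); L, U the strict triangles.
T_GS = -(D+L)⁻¹U: row 0 first, T[0,4] = -(3.5)/(4.2) = -0.8333; later rows by forward substitution.
  T[0,:] = [+0.0000 +0.5952 +0.3333 +0.3095 -0.8333]
  T[1,:] = [+0.0000 +0.1984 -0.1010 -0.3514 +0.7828]
  T[2,:] = [+0.0000 -0.2883 -0.0574 -0.6439 +0.4116]
  T[3,:] = [+0.0000 +0.2222 -0.0735 +0.1694 +0.9627]
  T[4,:] = [+0.0000 +0.8368 +0.2886 +0.3649 -0.4276]
|λ(T)| sorted: 1.3916, 0.6417, 0.6417, 0.1005, 0.0000.
ρ = 1.3916; 1.3916 > 1: divergent.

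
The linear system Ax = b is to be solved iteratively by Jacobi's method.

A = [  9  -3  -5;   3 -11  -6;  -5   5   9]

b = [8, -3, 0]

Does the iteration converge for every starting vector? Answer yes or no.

yes

Split A = D + L + U, D = diag(9, -11, 9).
Jacobi: T = -D⁻¹(L+U), T[0,1] = -(-3)/(9) = +0.3333; T[0,0] = 0.
  T[0,:] = [+0.0000  +0.3333  +0.5556]
  T[1,:] = [+0.2727  +0.0000  -0.5455]
  T[2,:] = [+0.5556  -0.5556  +0.0000]
|eigenvalues of T|: 0.9476, 0.6443, 0.3033.
spectral radius ρ = 0.9476; 0.9476 < 1, so it converges for any x₀.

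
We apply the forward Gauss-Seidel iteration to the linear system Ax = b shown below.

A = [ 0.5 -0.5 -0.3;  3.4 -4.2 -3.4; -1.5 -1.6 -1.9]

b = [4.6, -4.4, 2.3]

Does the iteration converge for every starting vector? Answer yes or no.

A = D + L + U where D = diag(0.5, -4.2, -1.9).
Gauss-Seidel: T = -(D+L)⁻¹U, row 0 first, T[0,2] = -(-0.3)/(0.5) = +0.6000; later rows by forward substitution.
  T[0,:] = [+0.0000  +1.0000  +0.6000]
  T[1,:] = [+0.0000  +0.8095  -0.3238]
  T[2,:] = [+0.0000  -1.4712  -0.2010]
|eigenvalues of T|: 1.1596, 0.5511, 0.0000.
spectral radius ρ = 1.1596; 1.1596 > 1, so it fails to converge.

no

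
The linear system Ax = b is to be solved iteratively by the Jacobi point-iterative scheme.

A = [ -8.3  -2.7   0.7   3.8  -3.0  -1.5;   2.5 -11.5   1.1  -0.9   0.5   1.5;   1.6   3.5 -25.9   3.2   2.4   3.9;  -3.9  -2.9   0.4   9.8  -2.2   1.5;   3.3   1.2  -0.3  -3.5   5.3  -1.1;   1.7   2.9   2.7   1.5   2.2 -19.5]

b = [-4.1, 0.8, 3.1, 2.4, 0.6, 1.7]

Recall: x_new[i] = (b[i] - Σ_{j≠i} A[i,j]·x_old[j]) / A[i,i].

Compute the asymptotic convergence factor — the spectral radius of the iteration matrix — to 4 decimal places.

0.7506

A = D + L + U where D = diag(-8.3, -11.5, -25.9, 9.8, 5.3, -19.5).
T_J = -D⁻¹(L+U): T[3,4] = -(-2.2)/(9.8) = +0.2245; T[3,3] = 0.
  T[0,:] = [+0.0000 -0.3253 +0.0843 +0.4578 -0.3614 -0.1807]
  T[1,:] = [+0.2174 +0.0000 +0.0957 -0.0783 +0.0435 +0.1304]
  T[2,:] = [+0.0618 +0.1351 +0.0000 +0.1236 +0.0927 +0.1506]
  T[3,:] = [+0.3980 +0.2959 -0.0408 +0.0000 +0.2245 -0.1531]
  T[4,:] = [-0.6226 -0.2264 +0.0566 +0.6604 +0.0000 +0.2075]
  T[5,:] = [+0.0872 +0.1487 +0.1385 +0.0769 +0.1128 +0.0000]
moduli |λ_i(T)| = 0.7506, 0.4588, 0.4588, 0.1908, 0.1638, 0.1638.
ρ = 0.7506; 0.7506 < 1, so it converges for any x₀.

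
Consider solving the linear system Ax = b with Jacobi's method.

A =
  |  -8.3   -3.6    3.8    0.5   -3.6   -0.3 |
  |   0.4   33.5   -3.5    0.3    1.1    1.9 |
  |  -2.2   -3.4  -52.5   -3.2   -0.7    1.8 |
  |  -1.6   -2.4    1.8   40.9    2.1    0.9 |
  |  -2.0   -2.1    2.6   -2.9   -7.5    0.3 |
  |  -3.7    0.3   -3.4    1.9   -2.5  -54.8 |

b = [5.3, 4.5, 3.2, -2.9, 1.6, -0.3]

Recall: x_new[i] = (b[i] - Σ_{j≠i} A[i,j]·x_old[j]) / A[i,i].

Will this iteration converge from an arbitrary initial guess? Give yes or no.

Split A = D + L + U, D = diag(-8.3, 33.5, -52.5, 40.9, -7.5, -54.8).
T_J = -D⁻¹(L+U): T[5,3] = -(1.9)/(-54.8) = +0.0347; T[5,5] = 0.
  T[0,:] = [+0.0000 -0.4337 +0.4578 +0.0602 -0.4337 -0.0361]
  T[1,:] = [-0.0119 +0.0000 +0.1045 -0.0090 -0.0328 -0.0567]
  T[2,:] = [-0.0419 -0.0648 +0.0000 -0.0610 -0.0133 +0.0343]
  T[3,:] = [+0.0391 +0.0587 -0.0440 +0.0000 -0.0513 -0.0220]
  T[4,:] = [-0.2667 -0.2800 +0.3467 -0.3867 +0.0000 +0.0400]
  T[5,:] = [-0.0675 +0.0055 -0.0620 +0.0347 -0.0456 +0.0000]
|eigenvalues of T|: 0.3983, 0.3217, 0.1177, 0.1177, 0.0867, 0.0113.
ρ = 0.3983; 0.3983 < 1 ⇒ converges.

yes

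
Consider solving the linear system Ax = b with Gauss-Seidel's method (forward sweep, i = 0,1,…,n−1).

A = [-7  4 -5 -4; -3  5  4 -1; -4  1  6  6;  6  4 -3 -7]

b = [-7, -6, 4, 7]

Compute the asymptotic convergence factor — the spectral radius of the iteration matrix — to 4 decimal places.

1.2853

A = D + L + U where D = diag(-7, 5, 6, -7).
GS T = -(D+L)⁻¹U: row 0 first, T[0,3] = -(-4)/(-7) = -0.5714; later rows by forward substitution.
  T[0,:] = [+0.0000  +0.5714  -0.7143  -0.5714]
  T[1,:] = [+0.0000  +0.3429  -1.2286  -0.1429]
  T[2,:] = [+0.0000  +0.3238  -0.2714  -1.3571]
  T[3,:] = [+0.0000  +0.5469  -1.1980  +0.0102]
moduli |λ_i(T)| = 1.2853, 0.8413, 0.3624, 0.0000.
spectral radius ρ = 1.2853; 1.2853 > 1, so it fails to converge.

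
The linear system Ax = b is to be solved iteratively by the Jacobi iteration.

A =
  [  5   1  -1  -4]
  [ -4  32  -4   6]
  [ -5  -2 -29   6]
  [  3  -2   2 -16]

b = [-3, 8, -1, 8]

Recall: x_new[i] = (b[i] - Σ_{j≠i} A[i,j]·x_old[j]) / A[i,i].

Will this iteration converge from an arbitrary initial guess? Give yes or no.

yes

Write A = D+L+U with D = diag(5, 32, -29, -16).
Jacobi: T = -D⁻¹(L+U), T[0,2] = -(-1)/(5) = +0.2000; T[0,0] = 0.
  T[0,:] = [+0.0000  -0.2000  +0.2000  +0.8000]
  T[1,:] = [+0.1250  +0.0000  +0.1250  -0.1875]
  T[2,:] = [-0.1724  -0.0690  +0.0000  +0.2069]
  T[3,:] = [+0.1875  -0.1250  +0.1250  +0.0000]
|eigenvalues of T|: 0.4200, 0.3288, 0.1234, 0.1234.
ρ(T) = max|λ| = 0.4200; 0.4200 < 1 ⇒ converges.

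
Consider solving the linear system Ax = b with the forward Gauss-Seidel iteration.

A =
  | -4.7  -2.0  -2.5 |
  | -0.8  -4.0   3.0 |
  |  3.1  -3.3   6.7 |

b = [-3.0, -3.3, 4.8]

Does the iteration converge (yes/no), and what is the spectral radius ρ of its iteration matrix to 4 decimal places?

yes, ρ = 0.9145

Let D = diag(-4.7, -4, 6.7); L, U the strict triangles.
GS T = -(D+L)⁻¹U: row 0 first, T[0,2] = -(-2.5)/(-4.7) = -0.5319; later rows by forward substitution.
  T[0,:] = [+0.0000, -0.4255, -0.5319]
  T[1,:] = [+0.0000, +0.0851, +0.8564]
  T[2,:] = [+0.0000, +0.2388, +0.6679]
moduli |λ_i(T)| = 0.9145, 0.1615, 0.0000.
ρ(T) = max|λ| = 0.9145; 0.9145 < 1: convergent.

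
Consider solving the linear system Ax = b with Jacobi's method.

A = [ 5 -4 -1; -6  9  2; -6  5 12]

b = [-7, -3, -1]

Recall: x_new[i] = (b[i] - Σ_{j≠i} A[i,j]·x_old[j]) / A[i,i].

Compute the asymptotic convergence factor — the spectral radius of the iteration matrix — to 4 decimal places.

0.9380

Diagonal D = diag(5, 9, 12); L, U strict lower/upper.
T_J = -D⁻¹(L+U): T[2,1] = -(5)/(12) = -0.4167; T[2,2] = 0.
  T[0,:] = [+0.0000, +0.8000, +0.2000]
  T[1,:] = [+0.6667, +0.0000, -0.2222]
  T[2,:] = [+0.5000, -0.4167, +0.0000]
|λ(T)| sorted: 0.9380, 0.7259, 0.2121.
ρ(T) = max|λ| = 0.9380; 0.9380 < 1 ⇒ converges.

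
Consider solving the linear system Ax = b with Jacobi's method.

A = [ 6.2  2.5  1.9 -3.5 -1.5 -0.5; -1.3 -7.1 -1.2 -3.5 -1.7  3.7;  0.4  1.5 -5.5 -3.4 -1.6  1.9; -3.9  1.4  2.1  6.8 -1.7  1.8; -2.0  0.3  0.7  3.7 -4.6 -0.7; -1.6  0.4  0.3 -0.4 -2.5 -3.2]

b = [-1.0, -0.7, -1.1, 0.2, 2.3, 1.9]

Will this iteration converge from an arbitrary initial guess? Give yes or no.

no

Split A = D + L + U, D = diag(6.2, -7.1, -5.5, 6.8, -4.6, -3.2).
Jacobi T = -D⁻¹(L+U): T[3,2] = -(2.1)/(6.8) = -0.3088; T[3,3] = 0.
  T[0,:] = [+0.0000 -0.4032 -0.3065 +0.5645 +0.2419 +0.0806]
  T[1,:] = [-0.1831 +0.0000 -0.1690 -0.4930 -0.2394 +0.5211]
  T[2,:] = [+0.0727 +0.2727 +0.0000 -0.6182 -0.2909 +0.3455]
  T[3,:] = [+0.5735 -0.2059 -0.3088 +0.0000 +0.2500 -0.2647]
  T[4,:] = [-0.4348 +0.0652 +0.1522 +0.8043 +0.0000 -0.1522]
  T[5,:] = [-0.5000 +0.1250 +0.0938 -0.1250 -0.7812 +0.0000]
|eigenvalues of T|: 1.2468, 0.7759, 0.7759, 0.2922, 0.2922, 0.0767.
ρ = 1.2468; 1.2468 > 1 ⇒ diverges.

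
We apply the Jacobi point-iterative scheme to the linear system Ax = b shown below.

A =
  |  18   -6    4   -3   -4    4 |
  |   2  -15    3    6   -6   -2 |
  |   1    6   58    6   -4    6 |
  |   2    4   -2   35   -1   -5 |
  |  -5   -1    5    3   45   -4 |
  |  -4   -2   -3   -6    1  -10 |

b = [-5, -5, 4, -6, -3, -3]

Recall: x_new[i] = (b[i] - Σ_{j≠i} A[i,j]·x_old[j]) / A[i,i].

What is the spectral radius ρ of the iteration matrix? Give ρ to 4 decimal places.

0.4222

Let D = diag(18, -15, 58, 35, 45, -10); L, U the strict triangles.
T_J = -D⁻¹(L+U): T[1,4] = -(-6)/(-15) = -0.4000; T[1,1] = 0.
  T[0,:] = [+0.0000  +0.3333  -0.2222  +0.1667  +0.2222  -0.2222]
  T[1,:] = [+0.1333  +0.0000  +0.2000  +0.4000  -0.4000  -0.1333]
  T[2,:] = [-0.0172  -0.1034  +0.0000  -0.1034  +0.0690  -0.1034]
  T[3,:] = [-0.0571  -0.1143  +0.0571  +0.0000  +0.0286  +0.1429]
  T[4,:] = [+0.1111  +0.0222  -0.1111  -0.0667  +0.0000  +0.0889]
  T[5,:] = [-0.4000  -0.2000  -0.3000  -0.6000  +0.1000  +0.0000]
moduli |λ_i(T)| = 0.4222, 0.3172, 0.3172, 0.2165, 0.2165, 0.1663.
ρ(T) = max|λ| = 0.4222; 0.4222 < 1, so it converges for any x₀.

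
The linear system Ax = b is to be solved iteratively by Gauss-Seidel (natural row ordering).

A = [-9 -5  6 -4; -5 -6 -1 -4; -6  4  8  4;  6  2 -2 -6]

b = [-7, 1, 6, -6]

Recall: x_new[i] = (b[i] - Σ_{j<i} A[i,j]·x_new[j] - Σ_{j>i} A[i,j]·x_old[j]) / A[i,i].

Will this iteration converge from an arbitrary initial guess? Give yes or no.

Let D = diag(-9, -6, 8, -6); L, U the strict triangles.
GS T = -(D+L)⁻¹U: row 0 first, T[0,1] = -(-5)/(-9) = -0.5556; later rows by forward substitution.
  T[0,:] = [+0.0000  -0.5556  +0.6667  -0.4444]
  T[1,:] = [+0.0000  +0.4630  -0.7222  -0.2963]
  T[2,:] = [+0.0000  -0.6481  +0.8611  -0.6852]
  T[3,:] = [+0.0000  -0.1852  +0.1389  -0.3148]
moduli |λ_i(T)| = 1.3205, 0.3991, 0.0879, 0.0000.
spectral radius ρ = 1.3205; 1.3205 > 1, so it fails to converge.

no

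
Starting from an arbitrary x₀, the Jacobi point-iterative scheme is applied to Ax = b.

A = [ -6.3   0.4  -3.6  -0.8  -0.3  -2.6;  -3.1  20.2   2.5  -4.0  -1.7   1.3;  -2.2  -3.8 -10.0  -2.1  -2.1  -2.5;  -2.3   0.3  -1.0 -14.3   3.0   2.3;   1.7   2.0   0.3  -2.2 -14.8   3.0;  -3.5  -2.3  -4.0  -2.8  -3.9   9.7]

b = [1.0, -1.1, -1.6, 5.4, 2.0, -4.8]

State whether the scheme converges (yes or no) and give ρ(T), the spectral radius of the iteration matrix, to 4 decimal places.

yes, ρ = 0.5491

Write A = D+L+U with D = diag(-6.3, 20.2, -10, -14.3, -14.8, 9.7).
T_J = -D⁻¹(L+U): T[2,3] = -(-2.1)/(-10) = -0.2100; T[2,2] = 0.
  T[0,:] = [+0.0000, +0.0635, -0.5714, -0.1270, -0.0476, -0.4127]
  T[1,:] = [+0.1535, +0.0000, -0.1238, +0.1980, +0.0842, -0.0644]
  T[2,:] = [-0.2200, -0.3800, +0.0000, -0.2100, -0.2100, -0.2500]
  T[3,:] = [-0.1608, +0.0210, -0.0699, +0.0000, +0.2098, +0.1608]
  T[4,:] = [+0.1149, +0.1351, +0.0203, -0.1486, +0.0000, +0.2027]
  T[5,:] = [+0.3608, +0.2371, +0.4124, +0.2887, +0.4021, +0.0000]
moduli |λ_i(T)| = 0.5491, 0.4648, 0.4648, 0.3158, 0.3158, 0.1589.
ρ(T) = max|λ| = 0.5491; 0.5491 < 1, so it converges for any x₀.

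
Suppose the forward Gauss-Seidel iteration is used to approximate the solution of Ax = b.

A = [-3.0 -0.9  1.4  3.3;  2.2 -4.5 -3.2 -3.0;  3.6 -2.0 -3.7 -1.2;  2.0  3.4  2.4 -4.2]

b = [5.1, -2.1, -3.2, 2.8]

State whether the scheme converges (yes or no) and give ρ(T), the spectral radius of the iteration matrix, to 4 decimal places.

no, ρ = 1.4009

Diagonal D = diag(-3, -4.5, -3.7, -4.2); L, U strict lower/upper.
T_GS = -(D+L)⁻¹U: row 0 first, T[0,3] = -(3.3)/(-3) = +1.1000; later rows by forward substitution.
  T[0,:] = [+0.0000, -0.3000, +0.4667, +1.1000]
  T[1,:] = [+0.0000, -0.1467, -0.4830, -0.1289]
  T[2,:] = [+0.0000, -0.2126, +0.7151, +0.8156]
  T[3,:] = [+0.0000, -0.3831, +0.2399, +0.8855]
|eigenvalues of T|: 1.4009, 0.1821, 0.1291, 0.0000.
ρ(T) = max|λ| = 1.4009; 1.4009 > 1 ⇒ diverges.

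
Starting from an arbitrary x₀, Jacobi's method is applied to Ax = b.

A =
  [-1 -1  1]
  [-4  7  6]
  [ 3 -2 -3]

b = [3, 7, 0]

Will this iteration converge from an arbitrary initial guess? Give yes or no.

Let D = diag(-1, 7, -3); L, U the strict triangles.
Jacobi T = -D⁻¹(L+U): T[2,1] = -(-2)/(-3) = -0.6667; T[2,2] = 0.
  T[0,:] = [+0.0000 -1.0000 +1.0000]
  T[1,:] = [+0.5714 +0.0000 -0.8571]
  T[2,:] = [+1.0000 -0.6667 +0.0000]
eigenvalue magnitudes: 1.1841, 0.6342, 0.6342.
ρ(T) = max|λ| = 1.1841; 1.1841 > 1, so it fails to converge.

no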